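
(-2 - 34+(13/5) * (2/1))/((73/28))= -4312/365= -11.81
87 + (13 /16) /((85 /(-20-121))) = 116487 /1360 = 85.65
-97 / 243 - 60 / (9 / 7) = -11437 / 243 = -47.07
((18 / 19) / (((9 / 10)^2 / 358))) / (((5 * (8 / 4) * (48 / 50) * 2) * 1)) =22375 / 1026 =21.81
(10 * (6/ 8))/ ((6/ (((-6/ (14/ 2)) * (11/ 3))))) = -55/ 14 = -3.93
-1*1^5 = -1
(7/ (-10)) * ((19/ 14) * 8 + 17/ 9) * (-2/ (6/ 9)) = 26.77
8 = 8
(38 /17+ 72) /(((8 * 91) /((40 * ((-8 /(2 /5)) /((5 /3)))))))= -75720 /1547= -48.95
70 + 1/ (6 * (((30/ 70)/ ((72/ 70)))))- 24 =232/ 5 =46.40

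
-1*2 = -2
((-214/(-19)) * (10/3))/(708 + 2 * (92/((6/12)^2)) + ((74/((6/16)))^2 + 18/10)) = 32100/34530239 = 0.00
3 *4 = 12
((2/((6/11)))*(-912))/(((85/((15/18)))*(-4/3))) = 418/17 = 24.59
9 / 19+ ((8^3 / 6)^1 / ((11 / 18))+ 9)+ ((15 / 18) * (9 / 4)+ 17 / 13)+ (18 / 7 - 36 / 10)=151.26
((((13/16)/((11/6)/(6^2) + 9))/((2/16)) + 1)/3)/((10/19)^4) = 437748239/58650000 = 7.46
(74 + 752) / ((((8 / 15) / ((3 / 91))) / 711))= 1887705 / 52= 36302.02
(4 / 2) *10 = 20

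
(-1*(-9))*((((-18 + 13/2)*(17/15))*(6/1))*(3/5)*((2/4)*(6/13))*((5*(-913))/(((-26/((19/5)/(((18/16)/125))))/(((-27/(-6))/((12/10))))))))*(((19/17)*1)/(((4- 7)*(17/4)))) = 6822575100/2873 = 2374721.58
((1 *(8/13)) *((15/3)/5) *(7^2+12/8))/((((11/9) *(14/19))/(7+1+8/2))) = 414504/1001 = 414.09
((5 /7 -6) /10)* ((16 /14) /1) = -148 /245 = -0.60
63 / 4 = 15.75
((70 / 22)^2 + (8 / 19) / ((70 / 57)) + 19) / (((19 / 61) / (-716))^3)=-357932471734.55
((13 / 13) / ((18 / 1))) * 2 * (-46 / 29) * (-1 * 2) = 92 / 261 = 0.35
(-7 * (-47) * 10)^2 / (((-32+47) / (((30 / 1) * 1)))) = 21648200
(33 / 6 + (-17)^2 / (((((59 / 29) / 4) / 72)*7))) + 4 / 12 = 5850.21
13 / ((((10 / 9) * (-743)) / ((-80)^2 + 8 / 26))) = -374418 / 3715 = -100.79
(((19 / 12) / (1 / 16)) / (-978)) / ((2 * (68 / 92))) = -437 / 24939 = -0.02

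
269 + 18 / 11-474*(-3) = 18619 / 11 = 1692.64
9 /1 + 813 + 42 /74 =30435 /37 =822.57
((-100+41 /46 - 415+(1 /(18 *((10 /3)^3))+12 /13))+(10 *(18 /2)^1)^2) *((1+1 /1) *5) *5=4536915897 /11960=379340.79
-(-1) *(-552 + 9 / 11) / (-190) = 6063 / 2090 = 2.90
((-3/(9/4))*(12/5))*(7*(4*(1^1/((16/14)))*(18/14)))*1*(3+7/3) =-2688/5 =-537.60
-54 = -54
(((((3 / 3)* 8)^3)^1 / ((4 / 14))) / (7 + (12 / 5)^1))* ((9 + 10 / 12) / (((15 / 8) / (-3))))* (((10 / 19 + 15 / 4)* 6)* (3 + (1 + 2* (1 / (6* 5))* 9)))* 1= -316126720 / 893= -354005.29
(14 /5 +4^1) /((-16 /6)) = -51 /20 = -2.55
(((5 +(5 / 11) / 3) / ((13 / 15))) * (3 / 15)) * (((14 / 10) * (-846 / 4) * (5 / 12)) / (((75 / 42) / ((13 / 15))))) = -39151 / 550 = -71.18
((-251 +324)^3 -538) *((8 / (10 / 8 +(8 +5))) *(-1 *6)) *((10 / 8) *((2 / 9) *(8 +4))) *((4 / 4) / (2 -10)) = 10359440 / 19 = 545233.68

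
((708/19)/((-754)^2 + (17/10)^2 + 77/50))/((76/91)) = 536900/6841195841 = 0.00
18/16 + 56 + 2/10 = 2293/40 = 57.32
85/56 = 1.52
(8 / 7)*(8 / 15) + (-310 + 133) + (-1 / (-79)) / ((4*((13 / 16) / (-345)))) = -19165967 / 107835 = -177.73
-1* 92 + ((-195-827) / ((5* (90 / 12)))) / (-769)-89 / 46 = -249119651 / 2653050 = -93.90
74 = 74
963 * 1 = 963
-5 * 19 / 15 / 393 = -19 / 1179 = -0.02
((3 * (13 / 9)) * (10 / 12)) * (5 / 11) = 325 / 198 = 1.64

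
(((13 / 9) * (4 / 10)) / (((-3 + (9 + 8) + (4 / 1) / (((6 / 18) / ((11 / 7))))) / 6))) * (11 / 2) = 1001 / 1725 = 0.58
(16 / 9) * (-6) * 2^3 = -256 / 3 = -85.33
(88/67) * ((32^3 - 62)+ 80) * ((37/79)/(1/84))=8967102144/5293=1694143.61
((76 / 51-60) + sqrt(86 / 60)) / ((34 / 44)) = -65648 / 867 + 11 * sqrt(1290) / 255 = -74.17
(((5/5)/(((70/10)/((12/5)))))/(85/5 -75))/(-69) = 2/23345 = 0.00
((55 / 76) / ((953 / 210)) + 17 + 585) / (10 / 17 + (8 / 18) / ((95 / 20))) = 3336410259 / 3777692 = 883.19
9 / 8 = 1.12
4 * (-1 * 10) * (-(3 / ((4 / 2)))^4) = 405 / 2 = 202.50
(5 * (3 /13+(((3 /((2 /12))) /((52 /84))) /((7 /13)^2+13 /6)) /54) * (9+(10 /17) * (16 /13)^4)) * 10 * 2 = 155791674900 /334534993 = 465.70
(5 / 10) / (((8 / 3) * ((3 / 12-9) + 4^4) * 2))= 3 / 7912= 0.00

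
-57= -57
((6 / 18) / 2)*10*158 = 263.33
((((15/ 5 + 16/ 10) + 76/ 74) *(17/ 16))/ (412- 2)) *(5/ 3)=5899/ 242720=0.02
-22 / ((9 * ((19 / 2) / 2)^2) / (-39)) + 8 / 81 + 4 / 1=243404 / 29241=8.32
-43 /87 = -0.49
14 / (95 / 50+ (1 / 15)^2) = 6300 / 857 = 7.35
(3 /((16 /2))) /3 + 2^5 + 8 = 321 /8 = 40.12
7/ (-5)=-7/ 5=-1.40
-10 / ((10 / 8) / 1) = -8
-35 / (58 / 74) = -44.66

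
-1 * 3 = -3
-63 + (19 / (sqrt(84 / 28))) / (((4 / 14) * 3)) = -63 + 133 * sqrt(3) / 18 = -50.20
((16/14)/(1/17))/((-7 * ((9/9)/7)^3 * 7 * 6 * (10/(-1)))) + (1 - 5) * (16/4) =-206/15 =-13.73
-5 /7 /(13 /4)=-20 /91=-0.22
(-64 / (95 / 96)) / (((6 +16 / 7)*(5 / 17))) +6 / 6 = -351793 / 13775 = -25.54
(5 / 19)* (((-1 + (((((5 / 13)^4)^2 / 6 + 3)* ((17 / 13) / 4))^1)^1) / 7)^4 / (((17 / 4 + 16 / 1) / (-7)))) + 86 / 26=1831485571846789050395888183955784622121978729644683 / 553704940326636171190108807265122251550796873438208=3.31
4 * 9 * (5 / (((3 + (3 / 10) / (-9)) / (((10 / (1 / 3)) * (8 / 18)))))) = 72000 / 89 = 808.99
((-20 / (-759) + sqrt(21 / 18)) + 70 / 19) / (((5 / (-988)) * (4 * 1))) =-139126 / 759-247 * sqrt(42) / 30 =-236.66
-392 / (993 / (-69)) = 9016 / 331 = 27.24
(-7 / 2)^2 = 49 / 4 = 12.25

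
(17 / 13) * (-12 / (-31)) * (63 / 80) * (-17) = -54621 / 8060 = -6.78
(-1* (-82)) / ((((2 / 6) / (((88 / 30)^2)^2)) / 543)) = 55629240832 / 5625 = 9889642.81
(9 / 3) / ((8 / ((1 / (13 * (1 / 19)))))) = 57 / 104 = 0.55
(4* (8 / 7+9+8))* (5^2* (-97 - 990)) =-13804900 / 7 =-1972128.57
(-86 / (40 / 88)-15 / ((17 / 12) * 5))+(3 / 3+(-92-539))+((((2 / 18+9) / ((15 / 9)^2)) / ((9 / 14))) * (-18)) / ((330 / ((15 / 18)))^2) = -6842278999 / 8330850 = -821.32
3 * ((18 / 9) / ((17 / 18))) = 108 / 17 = 6.35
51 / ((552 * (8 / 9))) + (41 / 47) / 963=6985285 / 66624192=0.10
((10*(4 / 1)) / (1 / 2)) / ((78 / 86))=88.21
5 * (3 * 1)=15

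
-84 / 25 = -3.36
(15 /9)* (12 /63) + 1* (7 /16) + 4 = 4793 /1008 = 4.75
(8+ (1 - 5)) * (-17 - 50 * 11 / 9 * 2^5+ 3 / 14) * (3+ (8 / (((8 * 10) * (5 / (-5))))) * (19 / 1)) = -546733 / 63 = -8678.30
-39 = -39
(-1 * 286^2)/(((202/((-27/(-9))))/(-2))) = 245388/101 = 2429.58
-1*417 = -417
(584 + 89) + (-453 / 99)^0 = 674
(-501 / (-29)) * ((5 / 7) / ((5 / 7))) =501 / 29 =17.28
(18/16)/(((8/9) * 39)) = 27/832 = 0.03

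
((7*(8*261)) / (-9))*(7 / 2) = -5684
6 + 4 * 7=34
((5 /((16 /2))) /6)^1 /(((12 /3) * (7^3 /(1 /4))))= 5 /263424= 0.00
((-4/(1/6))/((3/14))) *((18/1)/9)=-224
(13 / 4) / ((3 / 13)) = 169 / 12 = 14.08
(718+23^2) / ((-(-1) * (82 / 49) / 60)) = 1833090 / 41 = 44709.51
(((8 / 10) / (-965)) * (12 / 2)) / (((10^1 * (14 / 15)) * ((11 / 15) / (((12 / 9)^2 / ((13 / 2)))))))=-192 / 965965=-0.00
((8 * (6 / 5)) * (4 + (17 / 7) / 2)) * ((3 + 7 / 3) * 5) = 9344 / 7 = 1334.86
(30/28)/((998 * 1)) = 15/13972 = 0.00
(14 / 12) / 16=7 / 96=0.07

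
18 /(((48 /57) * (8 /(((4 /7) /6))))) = 57 /224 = 0.25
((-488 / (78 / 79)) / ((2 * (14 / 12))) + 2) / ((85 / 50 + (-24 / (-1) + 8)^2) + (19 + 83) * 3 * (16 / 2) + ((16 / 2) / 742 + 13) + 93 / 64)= -323834240 / 5383492647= -0.06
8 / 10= 4 / 5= 0.80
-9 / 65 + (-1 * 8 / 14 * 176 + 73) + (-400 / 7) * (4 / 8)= -25608 / 455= -56.28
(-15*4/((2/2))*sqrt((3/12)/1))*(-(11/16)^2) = 1815/128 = 14.18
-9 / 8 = -1.12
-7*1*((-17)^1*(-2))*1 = -238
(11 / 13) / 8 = 11 / 104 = 0.11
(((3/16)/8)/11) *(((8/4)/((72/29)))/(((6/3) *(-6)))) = -29/202752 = -0.00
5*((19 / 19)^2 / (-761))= -5 / 761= -0.01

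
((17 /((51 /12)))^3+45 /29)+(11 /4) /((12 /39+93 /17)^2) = 12415643595 /189164564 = 65.63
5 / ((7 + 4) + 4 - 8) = 5 / 7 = 0.71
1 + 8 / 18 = 13 / 9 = 1.44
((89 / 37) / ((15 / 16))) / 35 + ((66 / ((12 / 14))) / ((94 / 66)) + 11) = 65.14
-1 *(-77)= 77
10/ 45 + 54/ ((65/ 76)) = 37066/ 585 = 63.36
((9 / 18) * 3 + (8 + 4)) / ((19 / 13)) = 351 / 38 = 9.24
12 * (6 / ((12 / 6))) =36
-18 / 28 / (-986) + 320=4417289 / 13804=320.00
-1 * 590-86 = -676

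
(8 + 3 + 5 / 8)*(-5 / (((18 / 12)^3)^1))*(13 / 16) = -2015 / 144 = -13.99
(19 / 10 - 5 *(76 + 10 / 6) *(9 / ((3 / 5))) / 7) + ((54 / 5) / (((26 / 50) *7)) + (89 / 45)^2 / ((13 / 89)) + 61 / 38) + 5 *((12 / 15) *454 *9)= 54426923867 / 3501225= 15545.11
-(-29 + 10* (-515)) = 5179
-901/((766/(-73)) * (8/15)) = 986595/6128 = 161.00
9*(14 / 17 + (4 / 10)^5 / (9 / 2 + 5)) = 7.42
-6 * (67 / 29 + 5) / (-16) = 2.74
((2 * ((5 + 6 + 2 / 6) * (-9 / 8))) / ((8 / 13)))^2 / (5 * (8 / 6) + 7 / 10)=29835 / 128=233.09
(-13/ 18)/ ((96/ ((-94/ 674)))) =611/ 582336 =0.00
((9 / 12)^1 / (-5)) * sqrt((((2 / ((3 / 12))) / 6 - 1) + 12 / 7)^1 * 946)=-43 * sqrt(462) / 140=-6.60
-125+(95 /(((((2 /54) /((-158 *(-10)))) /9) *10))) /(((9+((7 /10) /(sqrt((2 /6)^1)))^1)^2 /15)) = 5012514059875 /7027801 - 765960300000 *sqrt(3) /7027801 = 524464.47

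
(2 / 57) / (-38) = -1 / 1083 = -0.00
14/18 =7/9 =0.78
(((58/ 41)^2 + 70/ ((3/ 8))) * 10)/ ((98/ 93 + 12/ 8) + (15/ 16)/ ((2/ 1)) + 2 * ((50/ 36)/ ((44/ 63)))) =269.53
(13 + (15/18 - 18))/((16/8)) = -2.08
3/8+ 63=507/8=63.38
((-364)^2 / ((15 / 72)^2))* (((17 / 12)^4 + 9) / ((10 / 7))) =6263798086 / 225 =27839102.60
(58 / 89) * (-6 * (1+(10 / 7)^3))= -467364 / 30527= -15.31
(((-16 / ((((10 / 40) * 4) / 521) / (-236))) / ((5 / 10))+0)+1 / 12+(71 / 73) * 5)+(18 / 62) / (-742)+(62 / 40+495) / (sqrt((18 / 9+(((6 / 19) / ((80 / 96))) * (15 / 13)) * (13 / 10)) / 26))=9931 * sqrt(150670) / 2440+39640576340483 / 10074876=3936176.80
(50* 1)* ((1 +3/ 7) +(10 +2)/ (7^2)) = 4100/ 49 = 83.67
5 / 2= 2.50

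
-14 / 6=-7 / 3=-2.33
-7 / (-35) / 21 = 1 / 105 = 0.01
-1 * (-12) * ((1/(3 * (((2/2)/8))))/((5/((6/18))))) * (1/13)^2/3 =32/7605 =0.00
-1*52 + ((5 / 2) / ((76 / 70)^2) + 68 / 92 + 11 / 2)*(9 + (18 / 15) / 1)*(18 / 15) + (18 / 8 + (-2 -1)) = 20581517 / 415150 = 49.58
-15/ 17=-0.88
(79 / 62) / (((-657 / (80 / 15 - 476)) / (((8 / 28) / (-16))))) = -27887 / 1710828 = -0.02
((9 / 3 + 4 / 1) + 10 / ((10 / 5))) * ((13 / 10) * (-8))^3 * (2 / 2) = -1687296 / 125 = -13498.37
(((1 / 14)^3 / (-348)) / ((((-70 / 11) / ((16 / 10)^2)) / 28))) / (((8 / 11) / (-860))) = -10406 / 746025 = -0.01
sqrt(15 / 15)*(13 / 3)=4.33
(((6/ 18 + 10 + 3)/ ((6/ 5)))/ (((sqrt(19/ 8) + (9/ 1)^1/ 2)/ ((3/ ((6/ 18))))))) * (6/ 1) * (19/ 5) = 82080/ 143 - 4560 * sqrt(38)/ 143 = 377.41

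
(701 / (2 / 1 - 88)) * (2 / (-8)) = 701 / 344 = 2.04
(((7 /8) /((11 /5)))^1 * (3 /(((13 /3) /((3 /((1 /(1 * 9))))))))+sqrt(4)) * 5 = 53965 /1144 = 47.17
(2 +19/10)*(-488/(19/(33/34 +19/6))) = -669292/1615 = -414.42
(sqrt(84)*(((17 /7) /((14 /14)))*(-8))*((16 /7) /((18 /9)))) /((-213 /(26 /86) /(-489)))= -4610944*sqrt(21) /149597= -141.25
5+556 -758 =-197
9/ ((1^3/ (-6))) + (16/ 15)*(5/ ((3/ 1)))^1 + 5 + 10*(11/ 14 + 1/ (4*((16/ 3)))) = -78415/ 2016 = -38.90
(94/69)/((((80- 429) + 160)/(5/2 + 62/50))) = -0.03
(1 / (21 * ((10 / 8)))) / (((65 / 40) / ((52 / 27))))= 128 / 2835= 0.05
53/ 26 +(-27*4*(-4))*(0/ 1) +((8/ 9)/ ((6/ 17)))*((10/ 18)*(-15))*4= -172507/ 2106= -81.91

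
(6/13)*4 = 24/13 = 1.85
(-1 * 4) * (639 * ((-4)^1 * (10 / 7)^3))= 10224000 / 343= 29807.58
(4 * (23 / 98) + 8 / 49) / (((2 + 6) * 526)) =27 / 103096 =0.00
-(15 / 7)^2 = -225 / 49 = -4.59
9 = 9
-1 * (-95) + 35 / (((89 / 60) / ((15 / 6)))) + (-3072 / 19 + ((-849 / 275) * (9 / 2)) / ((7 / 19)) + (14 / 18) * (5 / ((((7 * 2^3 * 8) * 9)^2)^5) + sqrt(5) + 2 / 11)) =-30730387097497533784399090802518302115267963 / 678931572491660993947782801157686244147200 + 7 * sqrt(5) / 9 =-43.52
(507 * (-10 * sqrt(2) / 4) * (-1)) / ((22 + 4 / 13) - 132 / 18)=98865 * sqrt(2) / 1168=119.71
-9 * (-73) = 657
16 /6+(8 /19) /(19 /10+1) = 4648 /1653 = 2.81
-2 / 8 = -1 / 4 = -0.25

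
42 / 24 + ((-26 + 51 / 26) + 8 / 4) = -20.29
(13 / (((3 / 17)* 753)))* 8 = 1768 / 2259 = 0.78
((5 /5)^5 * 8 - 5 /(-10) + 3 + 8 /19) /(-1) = -453 /38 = -11.92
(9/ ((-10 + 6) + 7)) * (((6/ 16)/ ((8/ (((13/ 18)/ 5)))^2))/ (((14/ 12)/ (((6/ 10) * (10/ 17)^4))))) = 845/ 37417408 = 0.00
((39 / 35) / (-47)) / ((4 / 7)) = -39 / 940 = -0.04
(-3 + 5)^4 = 16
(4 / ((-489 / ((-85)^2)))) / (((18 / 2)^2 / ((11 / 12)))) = -79475 / 118827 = -0.67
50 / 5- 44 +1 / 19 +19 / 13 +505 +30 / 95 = 116789 / 247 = 472.83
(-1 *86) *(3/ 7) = -258/ 7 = -36.86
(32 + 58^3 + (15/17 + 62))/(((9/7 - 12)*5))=-23229619/6375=-3643.86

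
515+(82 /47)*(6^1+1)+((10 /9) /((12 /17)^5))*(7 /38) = 1056688854653 /1999862784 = 528.38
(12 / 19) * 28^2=9408 / 19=495.16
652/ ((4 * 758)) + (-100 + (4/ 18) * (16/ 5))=-3379409/ 34110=-99.07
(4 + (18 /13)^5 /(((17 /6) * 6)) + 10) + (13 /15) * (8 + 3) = 23.83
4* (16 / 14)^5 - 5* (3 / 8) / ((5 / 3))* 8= -20191 / 16807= -1.20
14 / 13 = 1.08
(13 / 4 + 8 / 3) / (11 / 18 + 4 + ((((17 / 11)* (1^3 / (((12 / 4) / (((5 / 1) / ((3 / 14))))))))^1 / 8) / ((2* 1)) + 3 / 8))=33 / 32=1.03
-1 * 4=-4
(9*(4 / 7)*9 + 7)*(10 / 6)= 1865 / 21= 88.81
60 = 60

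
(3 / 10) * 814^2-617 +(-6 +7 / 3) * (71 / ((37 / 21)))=36632598 / 185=198014.04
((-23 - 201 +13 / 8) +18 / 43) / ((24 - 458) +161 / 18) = 687177 / 1315972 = 0.52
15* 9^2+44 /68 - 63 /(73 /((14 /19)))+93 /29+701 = 1312344030 /683791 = 1919.22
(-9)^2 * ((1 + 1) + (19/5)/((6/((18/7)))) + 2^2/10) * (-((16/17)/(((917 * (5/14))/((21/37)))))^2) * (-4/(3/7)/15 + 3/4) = -470727936/4243497000625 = -0.00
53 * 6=318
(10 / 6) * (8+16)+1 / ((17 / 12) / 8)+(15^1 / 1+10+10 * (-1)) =1031 / 17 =60.65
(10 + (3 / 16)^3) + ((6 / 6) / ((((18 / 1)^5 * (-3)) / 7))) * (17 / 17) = 7260723193 / 725594112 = 10.01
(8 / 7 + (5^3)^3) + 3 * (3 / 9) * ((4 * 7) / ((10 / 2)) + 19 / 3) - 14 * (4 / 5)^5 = 128174385194 / 65625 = 1953133.49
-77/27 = -2.85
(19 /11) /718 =19 /7898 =0.00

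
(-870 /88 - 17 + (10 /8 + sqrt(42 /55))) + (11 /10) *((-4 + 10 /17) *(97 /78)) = -2210033 /72930 + sqrt(2310) /55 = -29.43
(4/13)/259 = 4/3367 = 0.00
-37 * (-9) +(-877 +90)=-454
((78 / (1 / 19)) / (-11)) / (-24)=247 / 44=5.61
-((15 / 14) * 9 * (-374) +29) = 25042 / 7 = 3577.43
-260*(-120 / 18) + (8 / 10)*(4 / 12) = 1733.60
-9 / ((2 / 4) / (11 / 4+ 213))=-7767 / 2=-3883.50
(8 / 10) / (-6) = -2 / 15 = -0.13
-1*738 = -738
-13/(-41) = 0.32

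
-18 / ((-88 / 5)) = 45 / 44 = 1.02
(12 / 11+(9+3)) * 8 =1152 / 11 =104.73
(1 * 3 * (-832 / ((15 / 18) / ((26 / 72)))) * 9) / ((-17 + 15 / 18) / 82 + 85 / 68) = -11973312 / 1295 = -9245.80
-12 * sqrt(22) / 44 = -3 * sqrt(22) / 11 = -1.28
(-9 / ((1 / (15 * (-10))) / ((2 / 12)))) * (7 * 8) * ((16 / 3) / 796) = 16800 / 199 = 84.42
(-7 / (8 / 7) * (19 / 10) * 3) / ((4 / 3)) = -8379 / 320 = -26.18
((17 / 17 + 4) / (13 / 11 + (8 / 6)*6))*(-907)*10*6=-2993100 / 101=-29634.65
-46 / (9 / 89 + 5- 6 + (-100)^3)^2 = -182183 / 3960507120003200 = -0.00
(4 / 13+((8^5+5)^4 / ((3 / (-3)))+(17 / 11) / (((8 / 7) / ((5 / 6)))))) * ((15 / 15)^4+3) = -7918484423858798546777 / 1716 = -4614501412505127358.26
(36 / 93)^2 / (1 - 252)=-144 / 241211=-0.00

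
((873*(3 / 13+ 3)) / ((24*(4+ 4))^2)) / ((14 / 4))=291 / 13312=0.02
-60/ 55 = -12/ 11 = -1.09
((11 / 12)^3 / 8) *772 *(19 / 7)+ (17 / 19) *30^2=462872363 / 459648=1007.01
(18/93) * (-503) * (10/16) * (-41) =309345/124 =2494.72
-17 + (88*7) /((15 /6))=1147 /5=229.40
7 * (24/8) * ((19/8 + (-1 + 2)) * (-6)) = -1701/4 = -425.25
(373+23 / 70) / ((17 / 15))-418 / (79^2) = 489188675 / 1485358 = 329.34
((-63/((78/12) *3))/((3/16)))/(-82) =112/533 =0.21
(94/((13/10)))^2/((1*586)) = 8.92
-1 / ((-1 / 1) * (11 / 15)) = 15 / 11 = 1.36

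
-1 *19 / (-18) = 19 / 18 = 1.06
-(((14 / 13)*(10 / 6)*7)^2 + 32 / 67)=-16135372 / 101907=-158.33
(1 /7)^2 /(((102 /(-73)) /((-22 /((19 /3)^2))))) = 2409 /300713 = 0.01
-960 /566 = -1.70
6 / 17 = 0.35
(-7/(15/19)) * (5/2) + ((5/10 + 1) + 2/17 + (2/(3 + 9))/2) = -4175/204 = -20.47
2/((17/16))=32/17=1.88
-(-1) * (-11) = -11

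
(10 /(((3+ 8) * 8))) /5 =1 /44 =0.02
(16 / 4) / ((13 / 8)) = 32 / 13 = 2.46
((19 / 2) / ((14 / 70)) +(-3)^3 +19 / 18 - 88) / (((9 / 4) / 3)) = -2392 / 27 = -88.59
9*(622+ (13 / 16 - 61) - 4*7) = 76869 / 16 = 4804.31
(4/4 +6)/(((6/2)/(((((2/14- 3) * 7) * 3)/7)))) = -20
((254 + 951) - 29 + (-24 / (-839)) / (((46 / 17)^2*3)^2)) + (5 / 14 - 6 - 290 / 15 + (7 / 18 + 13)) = 34446952412825 / 29583111474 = 1164.41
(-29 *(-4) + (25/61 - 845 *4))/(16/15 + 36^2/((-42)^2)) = -146323065/80764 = -1811.74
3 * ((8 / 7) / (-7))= -24 / 49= -0.49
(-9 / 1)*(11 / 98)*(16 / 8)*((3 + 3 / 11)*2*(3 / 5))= -1944 / 245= -7.93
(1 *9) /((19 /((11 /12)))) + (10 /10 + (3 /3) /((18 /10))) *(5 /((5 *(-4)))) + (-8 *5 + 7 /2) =-24935 /684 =-36.45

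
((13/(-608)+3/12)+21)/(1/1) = 12907/608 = 21.23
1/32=0.03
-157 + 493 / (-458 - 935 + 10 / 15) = -157.35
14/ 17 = 0.82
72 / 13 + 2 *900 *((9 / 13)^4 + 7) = 371836584 / 28561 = 13019.03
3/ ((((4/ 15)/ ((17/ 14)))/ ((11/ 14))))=8415/ 784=10.73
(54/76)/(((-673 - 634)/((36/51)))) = -162/422161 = -0.00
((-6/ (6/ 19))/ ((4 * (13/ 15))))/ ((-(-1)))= -285/ 52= -5.48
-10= -10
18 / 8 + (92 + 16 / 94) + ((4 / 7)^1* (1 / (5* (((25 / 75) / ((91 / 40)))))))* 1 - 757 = -3110459 / 4700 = -661.80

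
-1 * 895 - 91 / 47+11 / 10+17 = -878.84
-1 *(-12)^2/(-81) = 16/9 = 1.78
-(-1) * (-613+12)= -601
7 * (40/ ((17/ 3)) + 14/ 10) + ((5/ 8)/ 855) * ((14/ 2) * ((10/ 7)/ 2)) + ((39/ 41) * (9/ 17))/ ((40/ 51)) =7134235/ 119187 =59.86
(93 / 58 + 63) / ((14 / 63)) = 33723 / 116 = 290.72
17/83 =0.20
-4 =-4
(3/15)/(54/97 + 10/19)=1843/9980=0.18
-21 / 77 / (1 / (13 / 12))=-13 / 44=-0.30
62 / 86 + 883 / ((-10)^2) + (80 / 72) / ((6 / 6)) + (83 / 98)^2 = 264338524 / 23229675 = 11.38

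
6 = 6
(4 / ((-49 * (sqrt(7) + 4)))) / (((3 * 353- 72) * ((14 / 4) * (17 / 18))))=-64 / 5755197 + 16 * sqrt(7) / 5755197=-0.00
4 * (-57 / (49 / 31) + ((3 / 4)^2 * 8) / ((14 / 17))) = -5997 / 49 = -122.39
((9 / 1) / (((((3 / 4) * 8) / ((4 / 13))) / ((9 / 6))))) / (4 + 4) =9 / 104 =0.09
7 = 7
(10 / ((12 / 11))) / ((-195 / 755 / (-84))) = 116270 / 39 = 2981.28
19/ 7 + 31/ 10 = 5.81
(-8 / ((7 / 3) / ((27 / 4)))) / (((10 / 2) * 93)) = -0.05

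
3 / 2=1.50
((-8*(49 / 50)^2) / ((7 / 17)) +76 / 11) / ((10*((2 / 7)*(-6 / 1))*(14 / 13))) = 525083 / 825000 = 0.64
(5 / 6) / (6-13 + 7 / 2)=-0.24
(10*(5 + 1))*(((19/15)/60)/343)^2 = 361/1588261500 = 0.00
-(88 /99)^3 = -512 /729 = -0.70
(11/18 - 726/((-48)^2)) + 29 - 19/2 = 22805/1152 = 19.80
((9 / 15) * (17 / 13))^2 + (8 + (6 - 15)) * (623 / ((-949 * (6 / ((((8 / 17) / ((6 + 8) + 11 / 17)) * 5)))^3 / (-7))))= 79133941014179 / 128561632591275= 0.62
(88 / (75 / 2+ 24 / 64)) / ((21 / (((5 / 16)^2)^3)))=171875 / 1668022272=0.00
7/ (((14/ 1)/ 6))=3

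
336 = 336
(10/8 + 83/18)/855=211/30780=0.01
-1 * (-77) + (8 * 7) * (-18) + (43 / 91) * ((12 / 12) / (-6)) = -508369 / 546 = -931.08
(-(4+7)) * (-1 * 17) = 187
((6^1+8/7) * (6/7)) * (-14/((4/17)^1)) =-2550/7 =-364.29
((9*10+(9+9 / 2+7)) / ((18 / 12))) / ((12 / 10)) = 1105 / 18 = 61.39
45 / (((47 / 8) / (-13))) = -4680 / 47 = -99.57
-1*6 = -6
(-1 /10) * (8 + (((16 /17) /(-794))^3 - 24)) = 2459281662248 /1537051038745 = 1.60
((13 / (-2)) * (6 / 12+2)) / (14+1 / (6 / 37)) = -195 / 242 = -0.81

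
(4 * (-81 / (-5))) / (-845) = -324 / 4225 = -0.08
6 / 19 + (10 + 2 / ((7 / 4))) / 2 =783 / 133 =5.89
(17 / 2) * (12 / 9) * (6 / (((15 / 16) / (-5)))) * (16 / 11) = -17408 / 33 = -527.52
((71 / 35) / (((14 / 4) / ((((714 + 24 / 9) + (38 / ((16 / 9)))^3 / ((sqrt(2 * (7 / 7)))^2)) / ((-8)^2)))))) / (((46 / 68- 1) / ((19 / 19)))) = -20763095231 / 132464640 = -156.74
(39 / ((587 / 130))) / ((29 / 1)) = 5070 / 17023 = 0.30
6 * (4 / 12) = 2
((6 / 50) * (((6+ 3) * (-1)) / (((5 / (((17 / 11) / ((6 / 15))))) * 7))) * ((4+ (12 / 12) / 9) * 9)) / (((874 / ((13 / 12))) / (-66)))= 220779 / 611800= 0.36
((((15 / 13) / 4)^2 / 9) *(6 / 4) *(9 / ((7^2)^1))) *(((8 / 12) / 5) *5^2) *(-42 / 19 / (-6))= 1125 / 359632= 0.00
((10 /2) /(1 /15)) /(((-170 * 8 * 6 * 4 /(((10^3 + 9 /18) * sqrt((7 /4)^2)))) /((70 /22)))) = -2451225 /191488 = -12.80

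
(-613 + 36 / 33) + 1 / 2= -13451 / 22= -611.41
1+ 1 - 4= -2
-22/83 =-0.27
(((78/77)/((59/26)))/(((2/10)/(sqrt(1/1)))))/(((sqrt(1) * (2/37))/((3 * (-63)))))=-5064930/649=-7804.21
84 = 84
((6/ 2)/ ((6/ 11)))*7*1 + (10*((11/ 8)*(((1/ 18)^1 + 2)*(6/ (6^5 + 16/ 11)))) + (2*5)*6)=101144849/ 1026624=98.52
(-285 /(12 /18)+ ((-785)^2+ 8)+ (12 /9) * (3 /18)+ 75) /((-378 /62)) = -343661443 /3402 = -101017.47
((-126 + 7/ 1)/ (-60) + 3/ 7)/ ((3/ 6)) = 1013/ 210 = 4.82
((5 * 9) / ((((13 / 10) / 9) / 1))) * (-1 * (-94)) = 380700 / 13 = 29284.62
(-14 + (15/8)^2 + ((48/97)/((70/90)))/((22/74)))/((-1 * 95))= 3988723/45411520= 0.09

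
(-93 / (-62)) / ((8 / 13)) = 39 / 16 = 2.44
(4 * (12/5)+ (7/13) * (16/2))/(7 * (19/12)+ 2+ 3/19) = 206112/196235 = 1.05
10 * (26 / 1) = 260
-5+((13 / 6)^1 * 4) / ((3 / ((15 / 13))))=-5 / 3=-1.67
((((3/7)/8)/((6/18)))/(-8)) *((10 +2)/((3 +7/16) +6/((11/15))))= -297/14315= -0.02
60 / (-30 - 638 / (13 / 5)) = -39 / 179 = -0.22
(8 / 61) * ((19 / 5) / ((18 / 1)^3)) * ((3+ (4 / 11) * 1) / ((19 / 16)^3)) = 151552 / 882931995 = 0.00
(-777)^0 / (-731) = -1 / 731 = -0.00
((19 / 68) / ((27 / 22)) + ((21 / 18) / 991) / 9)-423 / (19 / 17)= -3268994218 / 8642511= -378.25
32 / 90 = 16 / 45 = 0.36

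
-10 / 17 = -0.59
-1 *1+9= 8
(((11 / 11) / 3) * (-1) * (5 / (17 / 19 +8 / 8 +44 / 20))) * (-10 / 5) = 950 / 1167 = 0.81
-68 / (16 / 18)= -153 / 2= -76.50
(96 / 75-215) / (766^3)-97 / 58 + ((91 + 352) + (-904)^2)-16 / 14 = 1865061175436071071 / 2280984612200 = 817656.18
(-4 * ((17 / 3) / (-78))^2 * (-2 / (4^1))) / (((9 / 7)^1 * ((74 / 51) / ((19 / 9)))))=653429 / 54701244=0.01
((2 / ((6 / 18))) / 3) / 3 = 2 / 3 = 0.67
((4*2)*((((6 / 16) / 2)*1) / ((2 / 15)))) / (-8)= -45 / 32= -1.41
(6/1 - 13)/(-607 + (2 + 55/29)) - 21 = -367087/17490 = -20.99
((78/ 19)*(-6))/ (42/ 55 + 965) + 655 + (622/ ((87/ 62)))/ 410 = 11808668159261/ 17999492205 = 656.06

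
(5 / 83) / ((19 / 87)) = 435 / 1577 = 0.28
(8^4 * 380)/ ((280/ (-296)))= -1645421.71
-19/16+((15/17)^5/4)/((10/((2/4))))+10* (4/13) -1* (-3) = 4.90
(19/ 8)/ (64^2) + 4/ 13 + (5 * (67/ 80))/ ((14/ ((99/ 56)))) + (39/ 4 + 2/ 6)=10.92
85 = 85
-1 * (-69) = 69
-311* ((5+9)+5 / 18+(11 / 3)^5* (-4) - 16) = 400955195 / 486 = 825010.69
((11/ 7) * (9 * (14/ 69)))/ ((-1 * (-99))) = 2/ 69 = 0.03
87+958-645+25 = 425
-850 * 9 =-7650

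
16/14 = 1.14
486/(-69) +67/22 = -2023/506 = -4.00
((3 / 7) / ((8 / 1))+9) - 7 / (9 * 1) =4171 / 504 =8.28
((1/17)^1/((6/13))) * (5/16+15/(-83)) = 2275/135456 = 0.02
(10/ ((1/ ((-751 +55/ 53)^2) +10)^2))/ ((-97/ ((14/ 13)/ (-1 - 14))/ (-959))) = -0.07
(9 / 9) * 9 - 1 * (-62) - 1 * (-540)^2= -291529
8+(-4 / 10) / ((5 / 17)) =166 / 25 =6.64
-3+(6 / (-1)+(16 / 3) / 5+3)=-74 / 15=-4.93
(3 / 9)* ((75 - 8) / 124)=67 / 372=0.18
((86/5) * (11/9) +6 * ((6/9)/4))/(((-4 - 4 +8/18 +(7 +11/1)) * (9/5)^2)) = 4955/7614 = 0.65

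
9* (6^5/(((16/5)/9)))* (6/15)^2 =157464/5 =31492.80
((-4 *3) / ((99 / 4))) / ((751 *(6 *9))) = -8 / 669141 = -0.00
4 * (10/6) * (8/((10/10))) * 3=160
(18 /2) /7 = 9 /7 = 1.29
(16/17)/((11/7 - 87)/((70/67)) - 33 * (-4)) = 3920/209219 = 0.02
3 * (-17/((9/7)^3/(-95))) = 553945/243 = 2279.61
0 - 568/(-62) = 284/31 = 9.16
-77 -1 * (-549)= 472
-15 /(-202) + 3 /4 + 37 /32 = 6401 /3232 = 1.98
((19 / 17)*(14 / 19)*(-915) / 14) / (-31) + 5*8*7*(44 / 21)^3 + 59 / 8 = 14416250159 / 5577768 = 2584.59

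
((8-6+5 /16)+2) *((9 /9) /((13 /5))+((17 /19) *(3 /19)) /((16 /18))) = 1408083 /600704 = 2.34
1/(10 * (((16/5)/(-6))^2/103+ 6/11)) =50985/279508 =0.18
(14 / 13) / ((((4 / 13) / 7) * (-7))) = -7 / 2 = -3.50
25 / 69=0.36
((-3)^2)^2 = 81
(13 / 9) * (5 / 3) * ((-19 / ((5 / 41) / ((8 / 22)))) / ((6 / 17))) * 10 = -3864.40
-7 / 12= -0.58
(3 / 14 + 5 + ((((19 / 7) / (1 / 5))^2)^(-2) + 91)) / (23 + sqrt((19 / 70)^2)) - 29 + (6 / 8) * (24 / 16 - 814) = -134644773578963 / 212292909000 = -634.24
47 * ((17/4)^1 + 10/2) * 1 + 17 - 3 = 1795/4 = 448.75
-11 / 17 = -0.65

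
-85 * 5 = -425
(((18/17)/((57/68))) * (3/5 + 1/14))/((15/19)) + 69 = 12263/175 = 70.07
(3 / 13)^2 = 9 / 169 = 0.05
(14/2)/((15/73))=34.07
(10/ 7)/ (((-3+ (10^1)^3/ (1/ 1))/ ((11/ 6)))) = 55/ 20937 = 0.00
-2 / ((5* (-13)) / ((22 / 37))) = 44 / 2405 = 0.02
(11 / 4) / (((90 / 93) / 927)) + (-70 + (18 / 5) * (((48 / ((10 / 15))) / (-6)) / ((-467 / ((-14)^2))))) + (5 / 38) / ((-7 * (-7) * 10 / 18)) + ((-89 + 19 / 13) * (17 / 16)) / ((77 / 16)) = 6374072416003 / 2486924440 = 2563.03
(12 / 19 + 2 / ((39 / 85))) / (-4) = -1849 / 1482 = -1.25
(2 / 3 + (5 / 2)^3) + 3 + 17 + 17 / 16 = 1793 / 48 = 37.35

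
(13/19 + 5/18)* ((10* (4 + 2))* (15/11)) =16450/209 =78.71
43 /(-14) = -43 /14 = -3.07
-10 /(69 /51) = -170 /23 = -7.39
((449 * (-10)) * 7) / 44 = -15715 / 22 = -714.32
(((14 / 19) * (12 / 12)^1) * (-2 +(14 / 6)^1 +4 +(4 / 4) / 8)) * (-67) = -50183 / 228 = -220.10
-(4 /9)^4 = -256 /6561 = -0.04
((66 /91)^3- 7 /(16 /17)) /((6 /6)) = -85075013 /12057136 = -7.06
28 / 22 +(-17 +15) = -8 / 11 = -0.73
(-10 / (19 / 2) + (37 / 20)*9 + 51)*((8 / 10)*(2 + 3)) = 25307 / 95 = 266.39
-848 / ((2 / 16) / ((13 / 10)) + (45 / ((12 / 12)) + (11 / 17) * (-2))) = -749632 / 38721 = -19.36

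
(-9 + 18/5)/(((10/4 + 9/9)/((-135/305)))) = 1458/2135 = 0.68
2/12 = 1/6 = 0.17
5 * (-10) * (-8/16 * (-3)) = -75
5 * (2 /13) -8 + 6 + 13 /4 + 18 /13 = 3.40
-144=-144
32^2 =1024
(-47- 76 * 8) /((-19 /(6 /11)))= 3930 /209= 18.80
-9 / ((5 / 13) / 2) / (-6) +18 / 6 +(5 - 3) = 64 / 5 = 12.80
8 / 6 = 4 / 3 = 1.33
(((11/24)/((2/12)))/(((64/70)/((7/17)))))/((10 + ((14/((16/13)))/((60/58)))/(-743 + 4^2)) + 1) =29388975/260663176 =0.11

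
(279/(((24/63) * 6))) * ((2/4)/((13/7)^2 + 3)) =95697/10112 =9.46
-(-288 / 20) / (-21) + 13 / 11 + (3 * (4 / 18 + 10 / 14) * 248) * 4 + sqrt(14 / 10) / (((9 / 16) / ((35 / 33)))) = 112 * sqrt(35) / 297 + 3219613 / 1155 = 2789.77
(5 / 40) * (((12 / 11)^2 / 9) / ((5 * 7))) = 2 / 4235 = 0.00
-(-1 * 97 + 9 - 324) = 412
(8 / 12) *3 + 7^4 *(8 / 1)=19210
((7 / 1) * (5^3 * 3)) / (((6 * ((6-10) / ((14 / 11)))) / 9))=-1252.84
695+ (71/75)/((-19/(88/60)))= 14854063/21375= 694.93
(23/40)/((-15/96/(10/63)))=-184/315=-0.58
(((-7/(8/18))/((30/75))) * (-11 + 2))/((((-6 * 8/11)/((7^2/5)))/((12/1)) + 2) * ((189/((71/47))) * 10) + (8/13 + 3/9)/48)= 3626753130/25133711719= 0.14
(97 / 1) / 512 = 97 / 512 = 0.19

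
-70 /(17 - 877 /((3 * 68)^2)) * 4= -16.49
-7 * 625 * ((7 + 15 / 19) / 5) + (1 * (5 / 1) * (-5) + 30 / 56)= -3639015 / 532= -6840.25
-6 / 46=-3 / 23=-0.13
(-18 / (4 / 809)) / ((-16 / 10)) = 36405 / 16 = 2275.31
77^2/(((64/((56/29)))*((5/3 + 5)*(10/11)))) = 1369599/46400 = 29.52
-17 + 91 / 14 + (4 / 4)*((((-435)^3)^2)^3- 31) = 622066223315178203029889427138089973449707031167 / 2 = 311033111657589101514944700000000000000000000000.00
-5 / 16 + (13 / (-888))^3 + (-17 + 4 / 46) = -17.23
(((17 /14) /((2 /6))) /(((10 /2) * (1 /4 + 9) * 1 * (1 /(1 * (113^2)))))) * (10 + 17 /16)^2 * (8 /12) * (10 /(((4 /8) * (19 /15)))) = 102010200255 /78736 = 1295597.95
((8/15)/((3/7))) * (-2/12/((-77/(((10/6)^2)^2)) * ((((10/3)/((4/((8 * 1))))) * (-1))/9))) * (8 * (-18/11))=400/1089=0.37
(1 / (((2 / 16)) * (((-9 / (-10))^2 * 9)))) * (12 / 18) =1600 / 2187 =0.73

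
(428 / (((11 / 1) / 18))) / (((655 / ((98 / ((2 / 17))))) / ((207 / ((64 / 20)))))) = 166051053 / 2882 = 57616.60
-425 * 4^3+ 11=-27189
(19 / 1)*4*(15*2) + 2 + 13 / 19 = 43371 / 19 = 2282.68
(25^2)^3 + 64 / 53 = 12939453189 / 53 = 244140626.21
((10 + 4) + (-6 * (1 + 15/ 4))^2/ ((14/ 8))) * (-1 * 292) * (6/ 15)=-1954648/ 35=-55847.09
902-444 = 458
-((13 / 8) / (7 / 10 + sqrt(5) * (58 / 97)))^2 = -85192362449025 / 23851854074896 + 3913884076375 * sqrt(5) / 2981481759362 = -0.64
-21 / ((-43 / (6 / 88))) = 63 / 1892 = 0.03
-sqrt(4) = -2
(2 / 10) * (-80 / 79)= -16 / 79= -0.20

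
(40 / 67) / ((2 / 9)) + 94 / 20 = 4949 / 670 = 7.39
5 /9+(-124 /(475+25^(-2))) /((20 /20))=196720 /667971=0.29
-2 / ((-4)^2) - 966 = -7729 / 8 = -966.12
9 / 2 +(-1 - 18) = -29 / 2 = -14.50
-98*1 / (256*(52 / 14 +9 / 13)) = -4459 / 51328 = -0.09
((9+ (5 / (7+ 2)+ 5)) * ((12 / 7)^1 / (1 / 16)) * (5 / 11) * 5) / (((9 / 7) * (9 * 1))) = 209600 / 2673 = 78.41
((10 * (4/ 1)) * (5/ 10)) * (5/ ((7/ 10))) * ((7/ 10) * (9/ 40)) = 45/ 2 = 22.50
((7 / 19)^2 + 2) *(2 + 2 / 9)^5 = 822400000 / 7105563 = 115.74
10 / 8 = 5 / 4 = 1.25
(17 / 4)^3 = 4913 / 64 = 76.77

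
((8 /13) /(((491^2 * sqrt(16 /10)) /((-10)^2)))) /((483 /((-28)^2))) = 22400 * sqrt(10) /216249657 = 0.00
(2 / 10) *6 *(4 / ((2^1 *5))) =12 / 25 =0.48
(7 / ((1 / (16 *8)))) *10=8960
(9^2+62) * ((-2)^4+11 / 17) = 40469 / 17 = 2380.53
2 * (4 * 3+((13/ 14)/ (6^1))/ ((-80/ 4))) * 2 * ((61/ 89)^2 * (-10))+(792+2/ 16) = 754234969/ 1330728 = 566.78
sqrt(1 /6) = sqrt(6) /6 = 0.41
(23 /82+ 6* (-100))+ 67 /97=-4764675 /7954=-599.03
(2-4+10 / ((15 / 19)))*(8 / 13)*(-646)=-165376 / 39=-4240.41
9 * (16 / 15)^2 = 256 / 25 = 10.24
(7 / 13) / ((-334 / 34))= -119 / 2171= -0.05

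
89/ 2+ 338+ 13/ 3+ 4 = 2345/ 6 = 390.83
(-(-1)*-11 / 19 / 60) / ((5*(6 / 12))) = -0.00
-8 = -8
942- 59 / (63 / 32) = 57458 / 63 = 912.03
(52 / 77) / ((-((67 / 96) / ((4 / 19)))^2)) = -7667712 / 124780733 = -0.06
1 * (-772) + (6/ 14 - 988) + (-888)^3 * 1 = -700228831.57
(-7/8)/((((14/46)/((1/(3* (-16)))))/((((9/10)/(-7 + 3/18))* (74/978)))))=-2553/4277120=-0.00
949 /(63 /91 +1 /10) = 1197.77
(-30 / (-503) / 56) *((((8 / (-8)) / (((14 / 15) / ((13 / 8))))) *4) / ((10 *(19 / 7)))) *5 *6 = -8775 / 1070384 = -0.01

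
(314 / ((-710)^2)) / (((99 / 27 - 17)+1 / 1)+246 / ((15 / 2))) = 471 / 15475870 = 0.00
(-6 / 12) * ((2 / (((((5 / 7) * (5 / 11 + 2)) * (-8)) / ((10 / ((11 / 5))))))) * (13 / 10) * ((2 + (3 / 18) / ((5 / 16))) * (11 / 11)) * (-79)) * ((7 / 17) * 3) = -956137 / 9180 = -104.15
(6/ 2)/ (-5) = -3/ 5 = -0.60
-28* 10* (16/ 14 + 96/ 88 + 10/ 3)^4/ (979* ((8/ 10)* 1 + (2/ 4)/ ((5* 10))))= -10940164838464000/ 32256525836997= -339.16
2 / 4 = 1 / 2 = 0.50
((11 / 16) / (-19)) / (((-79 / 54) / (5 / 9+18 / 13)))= 7491 / 156104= 0.05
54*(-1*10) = -540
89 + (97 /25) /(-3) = 6578 /75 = 87.71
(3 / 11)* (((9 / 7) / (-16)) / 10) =-27 / 12320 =-0.00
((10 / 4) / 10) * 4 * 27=27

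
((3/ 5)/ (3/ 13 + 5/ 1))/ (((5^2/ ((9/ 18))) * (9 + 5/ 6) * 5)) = 117/ 2507500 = 0.00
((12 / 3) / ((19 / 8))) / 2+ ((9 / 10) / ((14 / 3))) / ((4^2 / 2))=18433 / 21280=0.87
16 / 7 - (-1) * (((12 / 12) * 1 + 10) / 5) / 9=2.53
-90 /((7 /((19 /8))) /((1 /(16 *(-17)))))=855 /7616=0.11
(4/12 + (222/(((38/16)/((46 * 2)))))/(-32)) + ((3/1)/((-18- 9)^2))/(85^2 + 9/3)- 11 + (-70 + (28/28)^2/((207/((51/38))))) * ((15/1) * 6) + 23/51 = -85836698810051/13048325316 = -6578.37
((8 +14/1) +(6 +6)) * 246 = 8364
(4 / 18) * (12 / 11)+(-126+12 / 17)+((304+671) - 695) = 86926 / 561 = 154.95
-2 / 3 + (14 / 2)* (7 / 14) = 17 / 6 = 2.83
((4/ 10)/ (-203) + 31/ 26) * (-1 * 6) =-94239/ 13195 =-7.14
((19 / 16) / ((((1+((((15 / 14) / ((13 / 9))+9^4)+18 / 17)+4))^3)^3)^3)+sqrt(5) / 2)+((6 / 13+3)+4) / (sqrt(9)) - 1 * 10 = -60430311699978557156590204975137412661805793533697873430589385569237608183814748466173673545051292660584810360362574862862504220122026712286721719893973696412568313354451848989087405352232263222953811 / 8043625106823084399682655269728188033482682415748181105095515485325142386241553550105028219307168647654741590278783624883513059075189340608258374491123822528755804572853094214224256575107574462890625+sqrt(5) / 2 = -6.39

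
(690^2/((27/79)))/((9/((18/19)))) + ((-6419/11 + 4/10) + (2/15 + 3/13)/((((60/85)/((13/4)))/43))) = 21988743581/150480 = 146124.03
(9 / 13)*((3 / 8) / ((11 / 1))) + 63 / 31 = 72909 / 35464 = 2.06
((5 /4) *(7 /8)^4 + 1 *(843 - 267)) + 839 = 23195365 /16384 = 1415.73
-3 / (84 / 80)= -20 / 7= -2.86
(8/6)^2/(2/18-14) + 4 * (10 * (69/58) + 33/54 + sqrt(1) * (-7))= 714574/32625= 21.90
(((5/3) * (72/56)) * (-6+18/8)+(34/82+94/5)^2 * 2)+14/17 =14626694567/20003900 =731.19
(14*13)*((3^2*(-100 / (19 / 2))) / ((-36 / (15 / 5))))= 27300 / 19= 1436.84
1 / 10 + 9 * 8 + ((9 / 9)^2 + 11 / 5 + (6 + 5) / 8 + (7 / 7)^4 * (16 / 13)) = 40511 / 520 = 77.91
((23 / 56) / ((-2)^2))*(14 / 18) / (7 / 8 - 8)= -23 / 2052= -0.01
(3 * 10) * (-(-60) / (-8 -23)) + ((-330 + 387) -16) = -529 / 31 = -17.06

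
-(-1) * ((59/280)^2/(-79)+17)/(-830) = -105287719/5140688000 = -0.02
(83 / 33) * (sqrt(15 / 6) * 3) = 83 * sqrt(10) / 22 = 11.93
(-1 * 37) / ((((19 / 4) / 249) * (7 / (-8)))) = 294816 / 133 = 2216.66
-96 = -96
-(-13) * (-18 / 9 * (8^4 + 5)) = -106626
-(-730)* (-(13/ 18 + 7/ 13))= -107675/ 117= -920.30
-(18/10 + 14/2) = -44/5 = -8.80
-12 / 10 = -6 / 5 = -1.20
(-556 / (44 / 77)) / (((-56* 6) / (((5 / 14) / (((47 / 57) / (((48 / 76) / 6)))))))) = 695 / 5264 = 0.13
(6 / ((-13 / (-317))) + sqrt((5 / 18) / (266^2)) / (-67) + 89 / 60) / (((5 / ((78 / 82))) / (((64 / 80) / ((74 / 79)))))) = 9106883 / 379250 -1027 * sqrt(10) / 675899350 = 24.01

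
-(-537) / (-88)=-537 / 88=-6.10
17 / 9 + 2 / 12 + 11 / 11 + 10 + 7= 361 / 18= 20.06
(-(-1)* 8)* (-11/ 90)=-0.98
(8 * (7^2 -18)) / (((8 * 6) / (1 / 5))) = 31 / 30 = 1.03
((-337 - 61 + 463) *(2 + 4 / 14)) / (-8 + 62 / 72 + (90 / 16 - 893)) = -14976 / 90167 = -0.17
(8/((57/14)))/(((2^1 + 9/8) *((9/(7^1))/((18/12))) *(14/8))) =0.42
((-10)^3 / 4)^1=-250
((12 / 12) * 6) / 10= 3 / 5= 0.60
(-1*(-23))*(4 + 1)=115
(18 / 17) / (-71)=-18 / 1207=-0.01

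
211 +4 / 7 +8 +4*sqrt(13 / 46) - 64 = 2*sqrt(598) / 23 +1089 / 7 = 157.70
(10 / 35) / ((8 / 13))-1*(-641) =17961 / 28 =641.46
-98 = -98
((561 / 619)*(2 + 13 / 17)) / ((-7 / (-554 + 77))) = 739827 / 4333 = 170.74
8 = 8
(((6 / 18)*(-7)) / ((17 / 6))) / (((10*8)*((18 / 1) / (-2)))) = 7 / 6120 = 0.00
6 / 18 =1 / 3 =0.33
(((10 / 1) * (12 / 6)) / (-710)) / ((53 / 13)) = -26 / 3763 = -0.01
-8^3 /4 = -128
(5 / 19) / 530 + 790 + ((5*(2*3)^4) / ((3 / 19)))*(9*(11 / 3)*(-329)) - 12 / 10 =-4486894846379 / 10070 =-445570491.20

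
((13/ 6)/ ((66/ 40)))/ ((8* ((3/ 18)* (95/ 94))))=611/ 627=0.97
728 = 728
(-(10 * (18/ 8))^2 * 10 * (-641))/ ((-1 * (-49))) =6490125/ 98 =66225.77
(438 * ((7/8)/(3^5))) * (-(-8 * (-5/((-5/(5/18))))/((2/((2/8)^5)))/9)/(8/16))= 2555/6718464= 0.00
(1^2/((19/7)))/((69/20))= 140/1311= 0.11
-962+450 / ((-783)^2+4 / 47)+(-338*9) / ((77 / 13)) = -3273979918390 / 2218769399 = -1475.58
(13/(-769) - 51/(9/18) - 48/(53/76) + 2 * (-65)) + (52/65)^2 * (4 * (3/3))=-303932177/1018925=-298.29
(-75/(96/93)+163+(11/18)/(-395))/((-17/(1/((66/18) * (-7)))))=10277329/49637280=0.21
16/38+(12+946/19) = 1182/19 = 62.21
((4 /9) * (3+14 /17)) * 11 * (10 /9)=28600 /1377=20.77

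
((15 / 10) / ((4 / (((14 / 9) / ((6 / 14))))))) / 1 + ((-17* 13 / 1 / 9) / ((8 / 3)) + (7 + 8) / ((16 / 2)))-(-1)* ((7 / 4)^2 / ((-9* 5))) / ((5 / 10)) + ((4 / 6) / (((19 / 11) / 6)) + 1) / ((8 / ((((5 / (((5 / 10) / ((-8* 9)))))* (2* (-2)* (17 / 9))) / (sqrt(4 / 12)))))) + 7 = 107 / 120 + 42840* sqrt(3) / 19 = 3906.21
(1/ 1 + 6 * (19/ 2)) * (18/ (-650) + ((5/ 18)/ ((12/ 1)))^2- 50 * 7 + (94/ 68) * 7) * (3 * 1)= -2544277121447/ 42962400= -59221.02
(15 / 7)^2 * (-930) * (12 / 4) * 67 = -42059250 / 49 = -858352.04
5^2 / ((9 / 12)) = 100 / 3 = 33.33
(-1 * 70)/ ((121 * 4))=-35/ 242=-0.14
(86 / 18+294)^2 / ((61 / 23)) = 166306583 / 4941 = 33658.49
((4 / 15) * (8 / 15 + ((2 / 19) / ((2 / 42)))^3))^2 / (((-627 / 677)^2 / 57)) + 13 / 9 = 9996994032715778221 / 16426569213635625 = 608.59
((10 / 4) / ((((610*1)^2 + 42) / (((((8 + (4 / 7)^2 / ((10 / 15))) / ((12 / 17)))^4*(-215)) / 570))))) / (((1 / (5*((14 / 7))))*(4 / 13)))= -8534161882105600 / 4952481778483407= -1.72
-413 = -413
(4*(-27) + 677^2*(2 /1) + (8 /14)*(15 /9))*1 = 19247570 /21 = 916550.95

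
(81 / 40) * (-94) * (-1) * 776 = 738558 / 5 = 147711.60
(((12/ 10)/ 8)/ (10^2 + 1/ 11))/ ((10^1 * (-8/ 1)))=-11/ 587200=-0.00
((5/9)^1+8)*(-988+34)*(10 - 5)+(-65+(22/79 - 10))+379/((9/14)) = -28649863/711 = -40295.17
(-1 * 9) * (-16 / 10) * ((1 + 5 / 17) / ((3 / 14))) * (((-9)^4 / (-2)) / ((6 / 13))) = -52540488 / 85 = -618123.39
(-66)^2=4356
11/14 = 0.79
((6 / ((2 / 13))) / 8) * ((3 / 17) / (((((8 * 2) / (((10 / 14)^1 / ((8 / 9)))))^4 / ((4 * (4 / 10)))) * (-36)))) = -10661625 / 43826920030208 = -0.00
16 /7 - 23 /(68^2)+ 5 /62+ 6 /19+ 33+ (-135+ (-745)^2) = 10579520413771 /19064752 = 554925.68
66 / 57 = 22 / 19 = 1.16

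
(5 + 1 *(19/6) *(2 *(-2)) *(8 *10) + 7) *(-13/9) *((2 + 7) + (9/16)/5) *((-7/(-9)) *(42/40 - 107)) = -434443737/400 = -1086109.34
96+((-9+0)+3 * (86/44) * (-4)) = 699/11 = 63.55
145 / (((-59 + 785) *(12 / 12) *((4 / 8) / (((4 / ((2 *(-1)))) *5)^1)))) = -1450 / 363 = -3.99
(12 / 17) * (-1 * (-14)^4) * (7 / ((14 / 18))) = -4148928 / 17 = -244054.59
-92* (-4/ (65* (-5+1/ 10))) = -1.16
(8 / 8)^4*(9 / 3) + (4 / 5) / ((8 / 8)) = 3.80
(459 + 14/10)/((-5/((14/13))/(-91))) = 225596/25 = 9023.84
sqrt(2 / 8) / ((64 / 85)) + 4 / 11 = 1447 / 1408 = 1.03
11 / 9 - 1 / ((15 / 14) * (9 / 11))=11 / 135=0.08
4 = 4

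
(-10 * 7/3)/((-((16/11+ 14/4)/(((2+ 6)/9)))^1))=4.19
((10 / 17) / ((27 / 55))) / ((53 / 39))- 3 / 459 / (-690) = 290209 / 329130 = 0.88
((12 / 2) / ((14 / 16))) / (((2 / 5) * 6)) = 20 / 7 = 2.86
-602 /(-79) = 602 /79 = 7.62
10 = 10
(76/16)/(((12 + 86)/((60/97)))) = 0.03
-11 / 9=-1.22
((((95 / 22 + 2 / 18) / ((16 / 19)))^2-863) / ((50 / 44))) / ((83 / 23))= -192822932089 / 946598400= -203.70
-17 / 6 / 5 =-17 / 30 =-0.57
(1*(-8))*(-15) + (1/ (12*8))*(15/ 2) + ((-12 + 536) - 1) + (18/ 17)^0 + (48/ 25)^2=25910581/ 40000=647.76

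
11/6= 1.83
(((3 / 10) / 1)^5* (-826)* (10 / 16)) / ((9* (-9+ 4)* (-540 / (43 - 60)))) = 7021 / 8000000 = 0.00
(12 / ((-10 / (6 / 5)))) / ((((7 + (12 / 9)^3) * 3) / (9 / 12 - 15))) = 4617 / 6325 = 0.73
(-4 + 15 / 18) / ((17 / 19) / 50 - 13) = 9025 / 36999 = 0.24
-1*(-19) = 19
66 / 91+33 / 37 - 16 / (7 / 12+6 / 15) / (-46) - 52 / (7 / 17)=-567996803 / 4569019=-124.31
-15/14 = -1.07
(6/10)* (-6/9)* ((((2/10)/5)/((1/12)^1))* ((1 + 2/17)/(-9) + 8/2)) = -4744/6375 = -0.74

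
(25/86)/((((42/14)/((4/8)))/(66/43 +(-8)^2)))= 35225/11094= 3.18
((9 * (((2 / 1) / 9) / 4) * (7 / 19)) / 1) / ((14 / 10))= 0.13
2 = 2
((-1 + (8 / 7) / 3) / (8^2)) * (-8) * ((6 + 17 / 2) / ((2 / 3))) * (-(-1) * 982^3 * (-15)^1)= -669386710005 / 28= -23906668214.46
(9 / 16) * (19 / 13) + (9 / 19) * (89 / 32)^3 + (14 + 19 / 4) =240892125 / 8093696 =29.76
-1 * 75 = -75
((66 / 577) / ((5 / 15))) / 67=198 / 38659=0.01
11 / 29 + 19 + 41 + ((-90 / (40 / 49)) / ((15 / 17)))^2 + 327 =185598629 / 11600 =15999.88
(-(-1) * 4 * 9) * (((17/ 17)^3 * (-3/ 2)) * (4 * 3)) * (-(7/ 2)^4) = 194481/ 2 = 97240.50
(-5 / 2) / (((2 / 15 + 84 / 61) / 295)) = -1349625 / 2764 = -488.29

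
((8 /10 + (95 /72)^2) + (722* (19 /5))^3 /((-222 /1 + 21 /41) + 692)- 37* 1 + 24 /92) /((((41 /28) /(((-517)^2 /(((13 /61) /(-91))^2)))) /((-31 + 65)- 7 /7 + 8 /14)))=28905696403206388723627493671463 /589401781200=49042431368896563361.16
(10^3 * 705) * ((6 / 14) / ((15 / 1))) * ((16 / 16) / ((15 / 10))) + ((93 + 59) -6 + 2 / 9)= 855212 / 63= 13574.79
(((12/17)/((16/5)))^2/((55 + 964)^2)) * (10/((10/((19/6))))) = 1425/9602762528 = 0.00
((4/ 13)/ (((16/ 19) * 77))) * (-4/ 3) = -19/ 3003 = -0.01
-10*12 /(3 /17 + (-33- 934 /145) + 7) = 98600 /26511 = 3.72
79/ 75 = 1.05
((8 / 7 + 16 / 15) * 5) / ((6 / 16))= 1856 / 63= 29.46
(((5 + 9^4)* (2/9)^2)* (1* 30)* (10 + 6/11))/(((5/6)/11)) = 12186496/9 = 1354055.11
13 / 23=0.57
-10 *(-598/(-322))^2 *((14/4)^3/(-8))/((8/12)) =17745/64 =277.27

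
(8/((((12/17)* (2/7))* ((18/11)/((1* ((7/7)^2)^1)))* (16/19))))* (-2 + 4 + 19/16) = 422807/4608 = 91.75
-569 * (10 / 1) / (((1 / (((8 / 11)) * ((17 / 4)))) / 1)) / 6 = -2931.21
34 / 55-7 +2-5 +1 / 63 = -32453 / 3465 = -9.37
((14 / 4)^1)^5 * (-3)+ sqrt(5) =-50421 / 32+ sqrt(5) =-1573.42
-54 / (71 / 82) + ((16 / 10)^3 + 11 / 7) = -56.70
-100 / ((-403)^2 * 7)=-100 / 1136863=-0.00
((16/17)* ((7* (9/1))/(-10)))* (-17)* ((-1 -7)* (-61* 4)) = 983808/5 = 196761.60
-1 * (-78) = 78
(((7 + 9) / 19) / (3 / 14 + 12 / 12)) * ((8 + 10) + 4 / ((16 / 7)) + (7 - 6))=4648 / 323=14.39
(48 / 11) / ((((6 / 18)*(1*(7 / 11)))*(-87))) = -48 / 203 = -0.24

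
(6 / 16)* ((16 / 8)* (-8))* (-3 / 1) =18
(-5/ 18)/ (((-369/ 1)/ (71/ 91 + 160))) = 24385/ 201474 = 0.12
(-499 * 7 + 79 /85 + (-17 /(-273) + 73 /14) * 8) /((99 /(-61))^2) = -297880777718 /227432205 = -1309.76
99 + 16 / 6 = 101.67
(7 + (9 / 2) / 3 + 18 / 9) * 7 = 147 / 2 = 73.50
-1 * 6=-6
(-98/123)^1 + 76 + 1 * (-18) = 7036/123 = 57.20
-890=-890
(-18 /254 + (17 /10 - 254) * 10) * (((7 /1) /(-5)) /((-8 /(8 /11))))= -321.12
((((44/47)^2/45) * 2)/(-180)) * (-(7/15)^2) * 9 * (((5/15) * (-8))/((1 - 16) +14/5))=379456/4093000875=0.00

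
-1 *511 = -511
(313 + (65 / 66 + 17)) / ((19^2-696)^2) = 4369 / 1481370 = 0.00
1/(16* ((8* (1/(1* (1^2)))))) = 1/128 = 0.01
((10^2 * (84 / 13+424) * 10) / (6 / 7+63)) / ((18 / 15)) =97930000 / 17433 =5617.51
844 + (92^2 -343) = 8965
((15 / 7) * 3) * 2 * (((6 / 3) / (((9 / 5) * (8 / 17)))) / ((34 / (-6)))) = -75 / 14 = -5.36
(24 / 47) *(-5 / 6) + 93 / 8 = 4211 / 376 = 11.20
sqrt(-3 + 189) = sqrt(186) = 13.64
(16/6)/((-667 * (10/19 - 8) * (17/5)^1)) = 380/2415207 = 0.00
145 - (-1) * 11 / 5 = 736 / 5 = 147.20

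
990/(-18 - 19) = -990/37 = -26.76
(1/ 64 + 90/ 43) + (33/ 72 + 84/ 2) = 367945/ 8256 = 44.57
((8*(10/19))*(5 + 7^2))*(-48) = -207360/19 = -10913.68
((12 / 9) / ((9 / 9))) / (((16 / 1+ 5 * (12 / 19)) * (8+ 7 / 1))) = 19 / 4095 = 0.00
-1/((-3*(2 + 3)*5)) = 1/75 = 0.01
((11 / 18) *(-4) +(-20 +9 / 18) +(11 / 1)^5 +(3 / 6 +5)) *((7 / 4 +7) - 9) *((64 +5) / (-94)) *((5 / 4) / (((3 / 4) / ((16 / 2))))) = 166670765 / 423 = 394020.72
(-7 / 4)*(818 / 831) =-2863 / 1662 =-1.72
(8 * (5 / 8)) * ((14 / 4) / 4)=35 / 8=4.38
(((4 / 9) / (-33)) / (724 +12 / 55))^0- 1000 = -999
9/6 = 3/2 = 1.50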